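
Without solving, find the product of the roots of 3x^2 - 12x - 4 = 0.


By Vieta's formulas for ax^2 + bx + c = 0:
  Sum of roots = -b/a
  Product of roots = c/a

Here a = 3, b = -12, c = -4
Sum = -(-12)/3 = 4
Product = -4/3 = -4/3

Product = -4/3


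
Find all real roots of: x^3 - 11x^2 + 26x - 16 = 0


Let p(x) = x^3 - 11x^2 + 26x - 16. By the rational root theorem (leading coefficient 1), any rational root is an integer divisor of 16: try ±1, ±2, ... in turn.
Test x = 1: value = 0 ✓, so (x - 1) is a factor.
Synthetic division by (x - 1): bring down 1; 1(1) - 11 = -10; (-10)(1) + 26 = 16; 16(1) - 16 = 0 → quotient x^2 - 10x + 16, remainder 0.
Solve the quadratic x^2 - 10x + 16 = 0: discriminant = (-10)^2 - 4(1)(16) = 100 - 64 = 36.
sqrt(36) = 6, so x = (10 ± 6)/2: x = 8 or x = 2.

x = 1, x = 2, x = 8


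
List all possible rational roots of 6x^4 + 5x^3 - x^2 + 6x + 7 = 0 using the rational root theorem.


Rational root theorem: possible roots are ±p/q where:
  p divides the constant term (7): p ∈ {1, 7}
  q divides the leading coefficient (6): q ∈ {1, 2, 3, 6}

All possible rational roots: -7, -7/2, -7/3, -7/6, -1, -1/2, -1/3, -1/6, 1/6, 1/3, 1/2, 1, 7/6, 7/3, 7/2, 7

-7, -7/2, -7/3, -7/6, -1, -1/2, -1/3, -1/6, 1/6, 1/3, 1/2, 1, 7/6, 7/3, 7/2, 7


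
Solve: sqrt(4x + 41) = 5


Square both sides: 4x + 41 = 5^2 = 25
4x = 25 - 41 = -16
x = -4
Check: sqrt(4*(-4) + 41) = sqrt(25) = 5 ✓

x = -4


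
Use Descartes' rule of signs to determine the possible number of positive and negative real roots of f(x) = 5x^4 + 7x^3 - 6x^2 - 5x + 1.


Descartes' rule of signs:

For positive roots, count sign changes in f(x) = 5x^4 + 7x^3 - 6x^2 - 5x + 1:
Signs of coefficients: +, +, -, -, +
Number of sign changes: 2
Possible positive real roots: 2, 0

For negative roots, examine f(-x) = 5x^4 - 7x^3 - 6x^2 + 5x + 1:
Signs of coefficients: +, -, -, +, +
Number of sign changes: 2
Possible negative real roots: 2, 0

Positive roots: 2 or 0; Negative roots: 2 or 0


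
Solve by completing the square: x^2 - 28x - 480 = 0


Start: x^2 - 28x - 480 = 0
Move constant: x^2 - 28x = 480
Half of -28 is -14, squared is 196
Add 196 to both sides: x^2 - 28x + 196 = 676
(x - 14)^2 = 676
x - 14 = ±26
x = 14 + 26 = 40 or x = 14 - 26 = -12

x = -12, x = 40


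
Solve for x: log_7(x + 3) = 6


Convert to exponential form: x + 3 = 7^6 = 117649
x = 117649 - 3 = 117646
Check: log_7(117646 + 3) = log_7(117649) = log_7(117649) = 6 ✓

x = 117646


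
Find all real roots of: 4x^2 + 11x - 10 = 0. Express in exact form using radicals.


Using the quadratic formula: x = (-b ± sqrt(b^2 - 4ac)) / (2a)
Here a = 4, b = 11, c = -10
Discriminant = b^2 - 4ac = 11^2 - 4(4)(-10) = 121 + 160 = 281
Since discriminant = 281 > 0, there are two real roots.
x = (-11 ± sqrt(281)) / 8
Numerically: x ≈ 0.7204 or x ≈ -3.4704

x = (-11 + sqrt(281)) / 8 or x = (-11 - sqrt(281)) / 8


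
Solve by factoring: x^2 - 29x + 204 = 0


We need two numbers that multiply to 204 and add to -29.
Those numbers are -17 and -12 (since (-17) * (-12) = 204 and (-17) + (-12) = -29).
So x^2 - 29x + 204 = (x - 17)(x - 12) = 0
Setting each factor to zero: x = 17 or x = 12

x = 12, x = 17


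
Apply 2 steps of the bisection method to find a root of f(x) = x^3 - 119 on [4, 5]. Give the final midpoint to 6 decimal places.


f(x) = x^3 - 119
f(4) = -55 < 0
f(5) = 6 > 0

Step 1: midpoint = (4.000000 + 5.000000)/2 = 4.500000
  f(4.500000) = -27.875000
  f(mid) < 0, so root is in [4.500000, 5.000000]

Step 2: midpoint = (4.500000 + 5.000000)/2 = 4.750000
  f(4.750000) = -11.828125
  f(mid) < 0, so root is in [4.750000, 5.000000]

midpoint = 4.750000


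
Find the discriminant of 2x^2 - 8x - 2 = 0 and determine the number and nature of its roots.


For ax^2 + bx + c = 0, discriminant D = b^2 - 4ac
Here a = 2, b = -8, c = -2
D = (-8)^2 - 4(2)(-2) = 64 + 16 = 80

D = 80 > 0 but not a perfect square
The equation has 2 distinct real irrational roots.

Discriminant = 80, 2 distinct real irrational roots


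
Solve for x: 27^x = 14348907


Express both sides with the same base.
14348907 = 27^5
Since the bases match: x = 5

x = 5


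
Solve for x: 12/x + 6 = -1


Subtract 6 from both sides: 12/x = -7
Multiply both sides by x: 12 = -7 * x
Divide by -7: x = -12/7

x = -12/7


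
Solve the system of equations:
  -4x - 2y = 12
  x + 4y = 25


Using Cramer's rule:
Determinant D = (-4)(4) - (1)(-2) = -16 + 2 = -14
Dx = (12)(4) - (25)(-2) = 48 + 50 = 98
Dy = (-4)(25) - (1)(12) = -100 - 12 = -112
x = Dx/D = 98/-14 = -7
y = Dy/D = -112/-14 = 8

x = -7, y = 8


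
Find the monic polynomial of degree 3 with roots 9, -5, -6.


A monic polynomial with roots 9, -5, -6 is:
p(x) = (x - 9)(x + 5)(x + 6)
After multiplying by (x - 9): x - 9
After multiplying by (x + 5): x^2 - 4x - 45
After multiplying by (x + 6): x^3 + 2x^2 - 69x - 270

x^3 + 2x^2 - 69x - 270


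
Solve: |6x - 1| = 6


An absolute value equation |expr| = 6 gives two cases:
Case 1: 6x - 1 = 6
  6x = 7, so x = 7/6
Case 2: 6x - 1 = -6
  6x = -5, so x = -5/6

x = -5/6, x = 7/6


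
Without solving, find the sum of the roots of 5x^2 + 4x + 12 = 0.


By Vieta's formulas for ax^2 + bx + c = 0:
  Sum of roots = -b/a
  Product of roots = c/a

Here a = 5, b = 4, c = 12
Sum = -(4)/5 = -4/5
Product = 12/5 = 12/5

Sum = -4/5


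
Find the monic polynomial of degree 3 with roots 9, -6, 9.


A monic polynomial with roots 9, -6, 9 is:
p(x) = (x - 9)(x + 6)(x - 9)
After multiplying by (x - 9): x - 9
After multiplying by (x + 6): x^2 - 3x - 54
After multiplying by (x - 9): x^3 - 12x^2 - 27x + 486

x^3 - 12x^2 - 27x + 486


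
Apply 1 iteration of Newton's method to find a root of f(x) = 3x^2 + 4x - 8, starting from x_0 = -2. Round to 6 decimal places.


Newton's method: x_(n+1) = x_n - f(x_n)/f'(x_n)
f(x) = 3x^2 + 4x - 8
f'(x) = 6x + 4

Iteration 1:
  f(-2.000000) = -4.000000
  f'(-2.000000) = -8.000000
  x_1 = -2.000000 - (-4.000000)/(-8.000000) = -2.500000

x_1 = -2.500000


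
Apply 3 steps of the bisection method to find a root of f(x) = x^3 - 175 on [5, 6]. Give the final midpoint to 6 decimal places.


f(x) = x^3 - 175
f(5) = -50 < 0
f(6) = 41 > 0

Step 1: midpoint = (5.000000 + 6.000000)/2 = 5.500000
  f(5.500000) = -8.625000
  f(mid) < 0, so root is in [5.500000, 6.000000]

Step 2: midpoint = (5.500000 + 6.000000)/2 = 5.750000
  f(5.750000) = 15.109375
  f(mid) > 0, so root is in [5.500000, 5.750000]

Step 3: midpoint = (5.500000 + 5.750000)/2 = 5.625000
  f(5.625000) = 2.978516
  f(mid) > 0, so root is in [5.500000, 5.625000]

midpoint = 5.625000


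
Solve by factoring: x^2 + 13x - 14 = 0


We need two numbers that multiply to -14 and add to 13.
Those numbers are -1 and 14 (since (-1) * 14 = -14 and (-1) + 14 = 13).
So x^2 + 13x - 14 = (x - 1)(x + 14) = 0
Setting each factor to zero: x = 1 or x = -14

x = -14, x = 1


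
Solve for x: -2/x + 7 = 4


Subtract 7 from both sides: -2/x = -3
Multiply both sides by x: -2 = -3 * x
Divide by -3: x = 2/3

x = 2/3


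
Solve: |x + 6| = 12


An absolute value equation |expr| = 12 gives two cases:
Case 1: x + 6 = 12
  x = 6, so x = 6
Case 2: x + 6 = -12
  x = -18, so x = -18

x = -18, x = 6


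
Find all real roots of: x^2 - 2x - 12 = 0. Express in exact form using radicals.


Using the quadratic formula: x = (-b ± sqrt(b^2 - 4ac)) / (2a)
Here a = 1, b = -2, c = -12
Discriminant = b^2 - 4ac = (-2)^2 - 4(1)(-12) = 4 + 48 = 52
Since discriminant = 52 > 0, there are two real roots.
x = (2 ± 2*sqrt(13)) / 2
Simplifying: x = 1 ± sqrt(13)
Numerically: x ≈ 4.6056 or x ≈ -2.6056

x = 1 + sqrt(13) or x = 1 - sqrt(13)


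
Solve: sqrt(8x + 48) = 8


Square both sides: 8x + 48 = 8^2 = 64
8x = 64 - 48 = 16
x = 2
Check: sqrt(8*2 + 48) = sqrt(64) = 8 ✓

x = 2


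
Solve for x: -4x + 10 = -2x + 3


Starting with: -4x + 10 = -2x + 3
Move all x terms to left: (-4 + 2)x = 3 - 10
Simplify: -2x = -7
Divide both sides by -2: x = 7/2

x = 7/2


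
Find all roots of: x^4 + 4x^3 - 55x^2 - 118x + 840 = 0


Let p(x) = x^4 + 4x^3 - 55x^2 - 118x + 840. By the rational root theorem (leading coefficient 1), any rational root is an integer divisor of 840: try ±1, ±2, ... in turn.
Test x = 1: value = 672 ≠ 0.
Test x = -1: value = 900 ≠ 0.
Test x = 2: value = 432 ≠ 0.
Test x = -2: value = 840 ≠ 0.
Test x = 3: value = 180 ≠ 0.
Test x = -3: value = 672 ≠ 0.
Test x = 4: value = 0 ✓, so (x - 4) is a factor.
Synthetic division by (x - 4): bring down 1; 1(4) + 4 = 8; 8(4) - 55 = -23; (-23)(4) - 118 = -210; (-210)(4) + 840 = 0 → quotient x^3 + 8x^2 - 23x - 210, remainder 0.
Continue with the quotient x^3 + 8x^2 - 23x - 210 (candidates must divide 210).
Test x = 5: value = 0 ✓, so (x - 5) is a factor.
Synthetic division by (x - 5): bring down 1; 1(5) + 8 = 13; 13(5) - 23 = 42; 42(5) - 210 = 0 → quotient x^2 + 13x + 42, remainder 0.
Solve the quadratic x^2 + 13x + 42 = 0: discriminant = 13^2 - 4(1)(42) = 169 - 168 = 1.
sqrt(1) = 1, so x = (-13 ± 1)/2: x = -6 or x = -7.
Collecting all roots found:

x = -7, x = -6, x = 4, x = 5


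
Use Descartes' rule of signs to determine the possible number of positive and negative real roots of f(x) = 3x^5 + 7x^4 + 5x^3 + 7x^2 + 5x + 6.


Descartes' rule of signs:

For positive roots, count sign changes in f(x) = 3x^5 + 7x^4 + 5x^3 + 7x^2 + 5x + 6:
Signs of coefficients: +, +, +, +, +, +
Number of sign changes: 0
Possible positive real roots: 0

For negative roots, examine f(-x) = -3x^5 + 7x^4 - 5x^3 + 7x^2 - 5x + 6:
Signs of coefficients: -, +, -, +, -, +
Number of sign changes: 5
Possible negative real roots: 5, 3, 1

Positive roots: 0; Negative roots: 5 or 3 or 1


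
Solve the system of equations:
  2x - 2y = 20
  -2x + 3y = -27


Using Cramer's rule:
Determinant D = (2)(3) - (-2)(-2) = 6 - 4 = 2
Dx = (20)(3) - (-27)(-2) = 60 - 54 = 6
Dy = (2)(-27) - (-2)(20) = -54 + 40 = -14
x = Dx/D = 6/2 = 3
y = Dy/D = -14/2 = -7

x = 3, y = -7


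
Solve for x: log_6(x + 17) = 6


Convert to exponential form: x + 17 = 6^6 = 46656
x = 46656 - 17 = 46639
Check: log_6(46639 + 17) = log_6(46656) = log_6(46656) = 6 ✓

x = 46639


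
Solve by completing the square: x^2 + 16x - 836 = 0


Start: x^2 + 16x - 836 = 0
Move constant: x^2 + 16x = 836
Half of 16 is 8, squared is 64
Add 64 to both sides: x^2 + 16x + 64 = 900
(x + 8)^2 = 900
x + 8 = ±30
x = -8 + 30 = 22 or x = -8 - 30 = -38

x = -38, x = 22


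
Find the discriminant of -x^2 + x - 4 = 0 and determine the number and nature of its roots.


For ax^2 + bx + c = 0, discriminant D = b^2 - 4ac
Here a = -1, b = 1, c = -4
D = (1)^2 - 4(-1)(-4) = 1 - 16 = -15

D = -15 < 0
The equation has no real roots (2 complex conjugate roots).

Discriminant = -15, no real roots (2 complex conjugate roots)


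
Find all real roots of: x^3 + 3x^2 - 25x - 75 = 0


Let p(x) = x^3 + 3x^2 - 25x - 75. By the rational root theorem (leading coefficient 1), any rational root is an integer divisor of 75: try ±1, ±2, ... in turn.
Test x = 1: value = -96 ≠ 0.
Test x = -1: value = -48 ≠ 0.
Test x = 3: value = -96 ≠ 0.
Test x = -3: value = 0 ✓, so (x + 3) is a factor.
Synthetic division by (x + 3): bring down 1; 1(-3) + 3 = 0; 0(-3) - 25 = -25; (-25)(-3) - 75 = 0 → quotient x^2 - 25, remainder 0.
Solve the quadratic x^2 - 25 = 0: discriminant = 0^2 - 4(1)(-25) = 0 + 100 = 100.
sqrt(100) = 10, so x = (0 ± 10)/2: x = 5 or x = -5.

x = -5, x = -3, x = 5


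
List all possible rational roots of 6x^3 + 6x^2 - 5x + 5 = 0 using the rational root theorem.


Rational root theorem: possible roots are ±p/q where:
  p divides the constant term (5): p ∈ {1, 5}
  q divides the leading coefficient (6): q ∈ {1, 2, 3, 6}

All possible rational roots: -5, -5/2, -5/3, -1, -5/6, -1/2, -1/3, -1/6, 1/6, 1/3, 1/2, 5/6, 1, 5/3, 5/2, 5

-5, -5/2, -5/3, -1, -5/6, -1/2, -1/3, -1/6, 1/6, 1/3, 1/2, 5/6, 1, 5/3, 5/2, 5


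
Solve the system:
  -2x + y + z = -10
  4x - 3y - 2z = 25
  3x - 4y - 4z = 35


Using Cramer's rule. Expand each determinant along the first row.
D  = (-2)*[(-3)*(-4) - (-2)*(-4)] - 1*[4*(-4) - (-2)*3] + 1*[4*(-4) - (-3)*3]
  = (-2)*(4) - 1*(-10) + 1*(-7) = -5
Dx = (-10)*[(-3)*(-4) - (-2)*(-4)] - 1*[25*(-4) - (-2)*35] + 1*[25*(-4) - (-3)*35]
  = (-10)*(4) - 1*(-30) + 1*(5) = -5
Dy = (-2)*[25*(-4) - (-2)*35] - (-10)*[4*(-4) - (-2)*3] + 1*[4*35 - 25*3]
  = (-2)*(-30) - (-10)*(-10) + 1*(65) = 25
Dz = (-2)*[(-3)*35 - 25*(-4)] - 1*[4*35 - 25*3] + (-10)*[4*(-4) - (-3)*3]
  = (-2)*(-5) - 1*(65) + (-10)*(-7) = 15
x = Dx/D = -5/-5 = 1, y = Dy/D = 25/-5 = -5, z = Dz/D = 15/-5 = -3
Check eq1: (-2)(1) + (1)(-5) + (1)(-3) = -10 = -10 ✓
Check eq2: (4)(1) + (-3)(-5) + (-2)(-3) = 25 = 25 ✓
Check eq3: (3)(1) + (-4)(-5) + (-4)(-3) = 35 = 35 ✓

x = 1, y = -5, z = -3


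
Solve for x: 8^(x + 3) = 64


Express both sides with the same base.
64 = 8^2
Since the bases match, equate exponents: x + 3 = 2
So x = 2 - (3) = -1

x = -1


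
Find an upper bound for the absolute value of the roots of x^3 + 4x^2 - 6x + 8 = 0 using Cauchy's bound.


Cauchy's bound: all roots r satisfy |r| <= 1 + max(|a_i/a_n|) for i = 0,...,n-1
where a_n is the leading coefficient.

Coefficients: [1, 4, -6, 8]
Leading coefficient a_n = 1
Ratios |a_i/a_n|: 4, 6, 8
Maximum ratio: 8
Cauchy's bound: |r| <= 1 + 8 = 9

Upper bound = 9


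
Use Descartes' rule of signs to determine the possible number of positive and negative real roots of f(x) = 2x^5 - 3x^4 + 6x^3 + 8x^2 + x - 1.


Descartes' rule of signs:

For positive roots, count sign changes in f(x) = 2x^5 - 3x^4 + 6x^3 + 8x^2 + x - 1:
Signs of coefficients: +, -, +, +, +, -
Number of sign changes: 3
Possible positive real roots: 3, 1

For negative roots, examine f(-x) = -2x^5 - 3x^4 - 6x^3 + 8x^2 - x - 1:
Signs of coefficients: -, -, -, +, -, -
Number of sign changes: 2
Possible negative real roots: 2, 0

Positive roots: 3 or 1; Negative roots: 2 or 0


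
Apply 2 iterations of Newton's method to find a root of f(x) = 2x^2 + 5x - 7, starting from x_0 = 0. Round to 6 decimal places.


Newton's method: x_(n+1) = x_n - f(x_n)/f'(x_n)
f(x) = 2x^2 + 5x - 7
f'(x) = 4x + 5

Iteration 1:
  f(0.000000) = -7.000000
  f'(0.000000) = 5.000000
  x_1 = 0.000000 - (-7.000000)/(5.000000) = 1.400000

Iteration 2:
  f(1.400000) = 3.920000
  f'(1.400000) = 10.600000
  x_2 = 1.400000 - (3.920000)/(10.600000) = 1.030189

x_2 = 1.030189


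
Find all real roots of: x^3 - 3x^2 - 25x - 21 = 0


Let p(x) = x^3 - 3x^2 - 25x - 21. By the rational root theorem (leading coefficient 1), any rational root is an integer divisor of 21: try ±1, ±2, ... in turn.
Test x = 1: value = -48 ≠ 0.
Test x = -1: value = 0 ✓, so (x + 1) is a factor.
Synthetic division by (x + 1): bring down 1; 1(-1) - 3 = -4; (-4)(-1) - 25 = -21; (-21)(-1) - 21 = 0 → quotient x^2 - 4x - 21, remainder 0.
Solve the quadratic x^2 - 4x - 21 = 0: discriminant = (-4)^2 - 4(1)(-21) = 16 + 84 = 100.
sqrt(100) = 10, so x = (4 ± 10)/2: x = 7 or x = -3.

x = -3, x = -1, x = 7


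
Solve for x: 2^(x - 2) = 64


Express both sides with the same base.
64 = 2^6
Since the bases match, equate exponents: x - 2 = 6
So x = 6 - (-2) = 8

x = 8


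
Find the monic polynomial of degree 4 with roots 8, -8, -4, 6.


A monic polynomial with roots 8, -8, -4, 6 is:
p(x) = (x - 8)(x + 8)(x + 4)(x - 6)
After multiplying by (x - 8): x - 8
After multiplying by (x + 8): x^2 - 64
After multiplying by (x + 4): x^3 + 4x^2 - 64x - 256
After multiplying by (x - 6): x^4 - 2x^3 - 88x^2 + 128x + 1536

x^4 - 2x^3 - 88x^2 + 128x + 1536


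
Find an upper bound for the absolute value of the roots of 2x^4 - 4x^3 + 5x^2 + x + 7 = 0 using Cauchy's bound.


Cauchy's bound: all roots r satisfy |r| <= 1 + max(|a_i/a_n|) for i = 0,...,n-1
where a_n is the leading coefficient.

Coefficients: [2, -4, 5, 1, 7]
Leading coefficient a_n = 2
Ratios |a_i/a_n|: 2, 5/2, 1/2, 7/2
Maximum ratio: 7/2
Cauchy's bound: |r| <= 1 + 7/2 = 9/2

Upper bound = 9/2


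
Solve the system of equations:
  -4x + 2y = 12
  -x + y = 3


Using Cramer's rule:
Determinant D = (-4)(1) - (-1)(2) = -4 + 2 = -2
Dx = (12)(1) - (3)(2) = 12 - 6 = 6
Dy = (-4)(3) - (-1)(12) = -12 + 12 = 0
x = Dx/D = 6/-2 = -3
y = Dy/D = 0/-2 = 0

x = -3, y = 0


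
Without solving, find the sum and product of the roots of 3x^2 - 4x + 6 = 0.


By Vieta's formulas for ax^2 + bx + c = 0:
  Sum of roots = -b/a
  Product of roots = c/a

Here a = 3, b = -4, c = 6
Sum = -(-4)/3 = 4/3
Product = 6/3 = 2

Sum = 4/3, Product = 2


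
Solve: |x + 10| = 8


An absolute value equation |expr| = 8 gives two cases:
Case 1: x + 10 = 8
  x = -2, so x = -2
Case 2: x + 10 = -8
  x = -18, so x = -18

x = -18, x = -2


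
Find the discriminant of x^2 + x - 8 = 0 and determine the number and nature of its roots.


For ax^2 + bx + c = 0, discriminant D = b^2 - 4ac
Here a = 1, b = 1, c = -8
D = (1)^2 - 4(1)(-8) = 1 + 32 = 33

D = 33 > 0 but not a perfect square
The equation has 2 distinct real irrational roots.

Discriminant = 33, 2 distinct real irrational roots


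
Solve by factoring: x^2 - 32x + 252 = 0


We need two numbers that multiply to 252 and add to -32.
Those numbers are -18 and -14 (since (-18) * (-14) = 252 and (-18) + (-14) = -32).
So x^2 - 32x + 252 = (x - 18)(x - 14) = 0
Setting each factor to zero: x = 18 or x = 14

x = 14, x = 18


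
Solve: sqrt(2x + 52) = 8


Square both sides: 2x + 52 = 8^2 = 64
2x = 64 - 52 = 12
x = 6
Check: sqrt(2*6 + 52) = sqrt(64) = 8 ✓

x = 6


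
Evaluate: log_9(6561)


We need the exponent such that 9^? = 6561
9^4 = 6561
Therefore log_9(6561) = 4

4


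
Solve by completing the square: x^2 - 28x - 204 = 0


Start: x^2 - 28x - 204 = 0
Move constant: x^2 - 28x = 204
Half of -28 is -14, squared is 196
Add 196 to both sides: x^2 - 28x + 196 = 400
(x - 14)^2 = 400
x - 14 = ±20
x = 14 + 20 = 34 or x = 14 - 20 = -6

x = -6, x = 34


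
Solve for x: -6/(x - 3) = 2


Multiply both sides by (x - 3): -6 = 2(x - 3)
Distribute: -6 = 2x - 6
2x = -6 + 6 = 0
x = 0

x = 0


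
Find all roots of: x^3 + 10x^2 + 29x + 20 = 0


Let p(x) = x^3 + 10x^2 + 29x + 20. By the rational root theorem (leading coefficient 1), any rational root is an integer divisor of 20: try ±1, ±2, ... in turn.
Test x = 1: value = 60 ≠ 0.
Test x = -1: value = 0 ✓, so (x + 1) is a factor.
Synthetic division by (x + 1): bring down 1; 1(-1) + 10 = 9; 9(-1) + 29 = 20; 20(-1) + 20 = 0 → quotient x^2 + 9x + 20, remainder 0.
Solve the quadratic x^2 + 9x + 20 = 0: discriminant = 9^2 - 4(1)(20) = 81 - 80 = 1.
sqrt(1) = 1, so x = (-9 ± 1)/2: x = -4 or x = -5.
Collecting all roots found:

x = -5, x = -4, x = -1


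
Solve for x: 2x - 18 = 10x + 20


Starting with: 2x - 18 = 10x + 20
Move all x terms to left: (2 - 10)x = 20 + 18
Simplify: -8x = 38
Divide both sides by -8: x = -19/4

x = -19/4


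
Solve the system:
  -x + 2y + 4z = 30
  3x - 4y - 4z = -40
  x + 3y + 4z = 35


Using Cramer's rule. Expand each determinant along the first row.
D  = (-1)*[(-4)*4 - (-4)*3] - 2*[3*4 - (-4)*1] + 4*[3*3 - (-4)*1]
  = (-1)*(-4) - 2*(16) + 4*(13) = 24
Dx = 30*[(-4)*4 - (-4)*3] - 2*[(-40)*4 - (-4)*35] + 4*[(-40)*3 - (-4)*35]
  = 30*(-4) - 2*(-20) + 4*(20) = 0
Dy = (-1)*[(-40)*4 - (-4)*35] - 30*[3*4 - (-4)*1] + 4*[3*35 - (-40)*1]
  = (-1)*(-20) - 30*(16) + 4*(145) = 120
Dz = (-1)*[(-4)*35 - (-40)*3] - 2*[3*35 - (-40)*1] + 30*[3*3 - (-4)*1]
  = (-1)*(-20) - 2*(145) + 30*(13) = 120
x = Dx/D = 0/24 = 0, y = Dy/D = 120/24 = 5, z = Dz/D = 120/24 = 5
Check eq1: (-1)(0) + (2)(5) + (4)(5) = 30 = 30 ✓
Check eq2: (3)(0) + (-4)(5) + (-4)(5) = -40 = -40 ✓
Check eq3: (1)(0) + (3)(5) + (4)(5) = 35 = 35 ✓

x = 0, y = 5, z = 5


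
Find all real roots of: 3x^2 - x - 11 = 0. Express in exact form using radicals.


Using the quadratic formula: x = (-b ± sqrt(b^2 - 4ac)) / (2a)
Here a = 3, b = -1, c = -11
Discriminant = b^2 - 4ac = (-1)^2 - 4(3)(-11) = 1 + 132 = 133
Since discriminant = 133 > 0, there are two real roots.
x = (1 ± sqrt(133)) / 6
Numerically: x ≈ 2.0888 or x ≈ -1.7554

x = (1 + sqrt(133)) / 6 or x = (1 - sqrt(133)) / 6


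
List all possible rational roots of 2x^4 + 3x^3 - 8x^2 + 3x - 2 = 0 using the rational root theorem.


Rational root theorem: possible roots are ±p/q where:
  p divides the constant term (-2): p ∈ {1, 2}
  q divides the leading coefficient (2): q ∈ {1, 2}

All possible rational roots: -2, -1, -1/2, 1/2, 1, 2

-2, -1, -1/2, 1/2, 1, 2


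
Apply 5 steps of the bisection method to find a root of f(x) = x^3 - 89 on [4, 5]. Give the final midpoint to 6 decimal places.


f(x) = x^3 - 89
f(4) = -25 < 0
f(5) = 36 > 0

Step 1: midpoint = (4.000000 + 5.000000)/2 = 4.500000
  f(4.500000) = 2.125000
  f(mid) > 0, so root is in [4.000000, 4.500000]

Step 2: midpoint = (4.000000 + 4.500000)/2 = 4.250000
  f(4.250000) = -12.234375
  f(mid) < 0, so root is in [4.250000, 4.500000]

Step 3: midpoint = (4.250000 + 4.500000)/2 = 4.375000
  f(4.375000) = -5.259766
  f(mid) < 0, so root is in [4.375000, 4.500000]

Step 4: midpoint = (4.375000 + 4.500000)/2 = 4.437500
  f(4.437500) = -1.619385
  f(mid) < 0, so root is in [4.437500, 4.500000]

Step 5: midpoint = (4.437500 + 4.500000)/2 = 4.468750
  f(4.468750) = 0.239716
  f(mid) > 0, so root is in [4.437500, 4.468750]

midpoint = 4.468750


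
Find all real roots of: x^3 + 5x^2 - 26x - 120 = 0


Let p(x) = x^3 + 5x^2 - 26x - 120. By the rational root theorem (leading coefficient 1), any rational root is an integer divisor of 120: try ±1, ±2, ... in turn.
Test x = 1: value = -140 ≠ 0.
Test x = -1: value = -90 ≠ 0.
Test x = 2: value = -144 ≠ 0.
Test x = -2: value = -56 ≠ 0.
Test x = 3: value = -126 ≠ 0.
Test x = -3: value = -24 ≠ 0.
Test x = 4: value = -80 ≠ 0.
Test x = -4: value = 0 ✓, so (x + 4) is a factor.
Synthetic division by (x + 4): bring down 1; 1(-4) + 5 = 1; 1(-4) - 26 = -30; (-30)(-4) - 120 = 0 → quotient x^2 + x - 30, remainder 0.
Solve the quadratic x^2 + x - 30 = 0: discriminant = 1^2 - 4(1)(-30) = 1 + 120 = 121.
sqrt(121) = 11, so x = (-1 ± 11)/2: x = 5 or x = -6.

x = -6, x = -4, x = 5


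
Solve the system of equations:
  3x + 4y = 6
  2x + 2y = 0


Using Cramer's rule:
Determinant D = (3)(2) - (2)(4) = 6 - 8 = -2
Dx = (6)(2) - (0)(4) = 12 - 0 = 12
Dy = (3)(0) - (2)(6) = 0 - 12 = -12
x = Dx/D = 12/-2 = -6
y = Dy/D = -12/-2 = 6

x = -6, y = 6


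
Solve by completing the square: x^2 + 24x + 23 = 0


Start: x^2 + 24x + 23 = 0
Move constant: x^2 + 24x = -23
Half of 24 is 12, squared is 144
Add 144 to both sides: x^2 + 24x + 144 = 121
(x + 12)^2 = 121
x + 12 = ±11
x = -12 + 11 = -1 or x = -12 - 11 = -23

x = -23, x = -1


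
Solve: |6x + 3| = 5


An absolute value equation |expr| = 5 gives two cases:
Case 1: 6x + 3 = 5
  6x = 2, so x = 1/3
Case 2: 6x + 3 = -5
  6x = -8, so x = -4/3

x = -4/3, x = 1/3


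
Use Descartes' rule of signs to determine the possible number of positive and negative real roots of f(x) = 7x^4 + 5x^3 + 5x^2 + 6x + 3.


Descartes' rule of signs:

For positive roots, count sign changes in f(x) = 7x^4 + 5x^3 + 5x^2 + 6x + 3:
Signs of coefficients: +, +, +, +, +
Number of sign changes: 0
Possible positive real roots: 0

For negative roots, examine f(-x) = 7x^4 - 5x^3 + 5x^2 - 6x + 3:
Signs of coefficients: +, -, +, -, +
Number of sign changes: 4
Possible negative real roots: 4, 2, 0

Positive roots: 0; Negative roots: 4 or 2 or 0


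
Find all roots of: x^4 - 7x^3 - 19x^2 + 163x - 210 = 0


Let p(x) = x^4 - 7x^3 - 19x^2 + 163x - 210. By the rational root theorem (leading coefficient 1), any rational root is an integer divisor of 210: try ±1, ±2, ... in turn.
Test x = 1: value = -72 ≠ 0.
Test x = -1: value = -384 ≠ 0.
Test x = 2: value = 0 ✓, so (x - 2) is a factor.
Synthetic division by (x - 2): bring down 1; 1(2) - 7 = -5; (-5)(2) - 19 = -29; (-29)(2) + 163 = 105; 105(2) - 210 = 0 → quotient x^3 - 5x^2 - 29x + 105, remainder 0.
Continue with the quotient x^3 - 5x^2 - 29x + 105 (candidates must divide 105).
Test x = 3: value = 0 ✓, so (x - 3) is a factor.
Synthetic division by (x - 3): bring down 1; 1(3) - 5 = -2; (-2)(3) - 29 = -35; (-35)(3) + 105 = 0 → quotient x^2 - 2x - 35, remainder 0.
Solve the quadratic x^2 - 2x - 35 = 0: discriminant = (-2)^2 - 4(1)(-35) = 4 + 140 = 144.
sqrt(144) = 12, so x = (2 ± 12)/2: x = 7 or x = -5.
Collecting all roots found:

x = -5, x = 2, x = 3, x = 7


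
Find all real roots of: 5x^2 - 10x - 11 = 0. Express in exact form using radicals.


Using the quadratic formula: x = (-b ± sqrt(b^2 - 4ac)) / (2a)
Here a = 5, b = -10, c = -11
Discriminant = b^2 - 4ac = (-10)^2 - 4(5)(-11) = 100 + 220 = 320
Since discriminant = 320 > 0, there are two real roots.
x = (10 ± 8*sqrt(5)) / 10
Simplifying: x = (5 ± 4*sqrt(5)) / 5
Numerically: x ≈ 2.7889 or x ≈ -0.7889

x = (5 + 4*sqrt(5)) / 5 or x = (5 - 4*sqrt(5)) / 5


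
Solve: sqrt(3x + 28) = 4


Square both sides: 3x + 28 = 4^2 = 16
3x = 16 - 28 = -12
x = -4
Check: sqrt(3*(-4) + 28) = sqrt(16) = 4 ✓

x = -4


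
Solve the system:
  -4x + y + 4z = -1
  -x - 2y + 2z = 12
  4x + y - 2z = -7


Using Cramer's rule. Expand each determinant along the first row.
D  = (-4)*[(-2)*(-2) - 2*1] - 1*[(-1)*(-2) - 2*4] + 4*[(-1)*1 - (-2)*4]
  = (-4)*(2) - 1*(-6) + 4*(7) = 26
Dx = (-1)*[(-2)*(-2) - 2*1] - 1*[12*(-2) - 2*(-7)] + 4*[12*1 - (-2)*(-7)]
  = (-1)*(2) - 1*(-10) + 4*(-2) = 0
Dy = (-4)*[12*(-2) - 2*(-7)] - (-1)*[(-1)*(-2) - 2*4] + 4*[(-1)*(-7) - 12*4]
  = (-4)*(-10) - (-1)*(-6) + 4*(-41) = -130
Dz = (-4)*[(-2)*(-7) - 12*1] - 1*[(-1)*(-7) - 12*4] + (-1)*[(-1)*1 - (-2)*4]
  = (-4)*(2) - 1*(-41) + (-1)*(7) = 26
x = Dx/D = 0/26 = 0, y = Dy/D = -130/26 = -5, z = Dz/D = 26/26 = 1
Check eq1: (-4)(0) + (1)(-5) + (4)(1) = -1 = -1 ✓
Check eq2: (-1)(0) + (-2)(-5) + (2)(1) = 12 = 12 ✓
Check eq3: (4)(0) + (1)(-5) + (-2)(1) = -7 = -7 ✓

x = 0, y = -5, z = 1


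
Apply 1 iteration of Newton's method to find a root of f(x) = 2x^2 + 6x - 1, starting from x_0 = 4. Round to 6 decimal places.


Newton's method: x_(n+1) = x_n - f(x_n)/f'(x_n)
f(x) = 2x^2 + 6x - 1
f'(x) = 4x + 6

Iteration 1:
  f(4.000000) = 55.000000
  f'(4.000000) = 22.000000
  x_1 = 4.000000 - (55.000000)/(22.000000) = 1.500000

x_1 = 1.500000


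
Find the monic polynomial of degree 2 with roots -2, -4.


A monic polynomial with roots -2, -4 is:
p(x) = (x + 2)(x + 4)
After multiplying by (x + 2): x + 2
After multiplying by (x + 4): x^2 + 6x + 8

x^2 + 6x + 8


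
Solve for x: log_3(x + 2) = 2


Convert to exponential form: x + 2 = 3^2 = 9
x = 9 - 2 = 7
Check: log_3(7 + 2) = log_3(9) = log_3(9) = 2 ✓

x = 7


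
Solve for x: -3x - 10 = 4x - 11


Starting with: -3x - 10 = 4x - 11
Move all x terms to left: (-3 - 4)x = -11 + 10
Simplify: -7x = -1
Divide both sides by -7: x = 1/7

x = 1/7


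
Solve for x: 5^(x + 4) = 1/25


Express both sides with the same base.
1/25 = 5^(-2)
Since the bases match, equate exponents: x + 4 = -2
So x = -2 - (4) = -6

x = -6


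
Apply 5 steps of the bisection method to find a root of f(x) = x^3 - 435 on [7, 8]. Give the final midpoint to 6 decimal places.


f(x) = x^3 - 435
f(7) = -92 < 0
f(8) = 77 > 0

Step 1: midpoint = (7.000000 + 8.000000)/2 = 7.500000
  f(7.500000) = -13.125000
  f(mid) < 0, so root is in [7.500000, 8.000000]

Step 2: midpoint = (7.500000 + 8.000000)/2 = 7.750000
  f(7.750000) = 30.484375
  f(mid) > 0, so root is in [7.500000, 7.750000]

Step 3: midpoint = (7.500000 + 7.750000)/2 = 7.625000
  f(7.625000) = 8.322266
  f(mid) > 0, so root is in [7.500000, 7.625000]

Step 4: midpoint = (7.500000 + 7.625000)/2 = 7.562500
  f(7.562500) = -2.489990
  f(mid) < 0, so root is in [7.562500, 7.625000]

Step 5: midpoint = (7.562500 + 7.625000)/2 = 7.593750
  f(7.593750) = 2.893890
  f(mid) > 0, so root is in [7.562500, 7.593750]

midpoint = 7.593750


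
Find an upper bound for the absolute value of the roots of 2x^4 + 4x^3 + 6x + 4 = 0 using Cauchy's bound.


Cauchy's bound: all roots r satisfy |r| <= 1 + max(|a_i/a_n|) for i = 0,...,n-1
where a_n is the leading coefficient.

Coefficients: [2, 4, 0, 6, 4]
Leading coefficient a_n = 2
Ratios |a_i/a_n|: 2, 0, 3, 2
Maximum ratio: 3
Cauchy's bound: |r| <= 1 + 3 = 4

Upper bound = 4


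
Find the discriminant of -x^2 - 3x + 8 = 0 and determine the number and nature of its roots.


For ax^2 + bx + c = 0, discriminant D = b^2 - 4ac
Here a = -1, b = -3, c = 8
D = (-3)^2 - 4(-1)(8) = 9 + 32 = 41

D = 41 > 0 but not a perfect square
The equation has 2 distinct real irrational roots.

Discriminant = 41, 2 distinct real irrational roots


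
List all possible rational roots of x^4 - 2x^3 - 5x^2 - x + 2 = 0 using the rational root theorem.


Rational root theorem: possible roots are ±p/q where:
  p divides the constant term (2): p ∈ {1, 2}
  q divides the leading coefficient (1): q ∈ {1}

All possible rational roots: -2, -1, 1, 2

-2, -1, 1, 2


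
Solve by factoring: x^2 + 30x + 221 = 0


We need two numbers that multiply to 221 and add to 30.
Those numbers are 13 and 17 (since 13 * 17 = 221 and 13 + 17 = 30).
So x^2 + 30x + 221 = (x + 13)(x + 17) = 0
Setting each factor to zero: x = -13 or x = -17

x = -17, x = -13


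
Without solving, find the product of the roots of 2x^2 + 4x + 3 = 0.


By Vieta's formulas for ax^2 + bx + c = 0:
  Sum of roots = -b/a
  Product of roots = c/a

Here a = 2, b = 4, c = 3
Sum = -(4)/2 = -2
Product = 3/2 = 3/2

Product = 3/2


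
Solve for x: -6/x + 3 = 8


Subtract 3 from both sides: -6/x = 5
Multiply both sides by x: -6 = 5 * x
Divide by 5: x = -6/5

x = -6/5


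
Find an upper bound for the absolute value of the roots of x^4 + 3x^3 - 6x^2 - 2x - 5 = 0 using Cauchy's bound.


Cauchy's bound: all roots r satisfy |r| <= 1 + max(|a_i/a_n|) for i = 0,...,n-1
where a_n is the leading coefficient.

Coefficients: [1, 3, -6, -2, -5]
Leading coefficient a_n = 1
Ratios |a_i/a_n|: 3, 6, 2, 5
Maximum ratio: 6
Cauchy's bound: |r| <= 1 + 6 = 7

Upper bound = 7


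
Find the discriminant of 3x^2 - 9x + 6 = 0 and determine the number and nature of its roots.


For ax^2 + bx + c = 0, discriminant D = b^2 - 4ac
Here a = 3, b = -9, c = 6
D = (-9)^2 - 4(3)(6) = 81 - 72 = 9

D = 9 > 0 and is a perfect square (sqrt = 3)
The equation has 2 distinct real rational roots.

Discriminant = 9, 2 distinct real rational roots


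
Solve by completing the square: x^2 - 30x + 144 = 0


Start: x^2 - 30x + 144 = 0
Move constant: x^2 - 30x = -144
Half of -30 is -15, squared is 225
Add 225 to both sides: x^2 - 30x + 225 = 81
(x - 15)^2 = 81
x - 15 = ±9
x = 15 + 9 = 24 or x = 15 - 9 = 6

x = 6, x = 24


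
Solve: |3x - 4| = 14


An absolute value equation |expr| = 14 gives two cases:
Case 1: 3x - 4 = 14
  3x = 18, so x = 6
Case 2: 3x - 4 = -14
  3x = -10, so x = -10/3

x = -10/3, x = 6


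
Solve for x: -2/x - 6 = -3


Subtract -6 from both sides: -2/x = 3
Multiply both sides by x: -2 = 3 * x
Divide by 3: x = -2/3

x = -2/3


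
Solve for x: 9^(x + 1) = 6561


Express both sides with the same base.
6561 = 9^4
Since the bases match, equate exponents: x + 1 = 4
So x = 4 - (1) = 3

x = 3


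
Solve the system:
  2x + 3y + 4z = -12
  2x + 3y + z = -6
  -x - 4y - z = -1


Using Cramer's rule. Expand each determinant along the first row.
D  = 2*[3*(-1) - 1*(-4)] - 3*[2*(-1) - 1*(-1)] + 4*[2*(-4) - 3*(-1)]
  = 2*(1) - 3*(-1) + 4*(-5) = -15
Dx = (-12)*[3*(-1) - 1*(-4)] - 3*[(-6)*(-1) - 1*(-1)] + 4*[(-6)*(-4) - 3*(-1)]
  = (-12)*(1) - 3*(7) + 4*(27) = 75
Dy = 2*[(-6)*(-1) - 1*(-1)] - (-12)*[2*(-1) - 1*(-1)] + 4*[2*(-1) - (-6)*(-1)]
  = 2*(7) - (-12)*(-1) + 4*(-8) = -30
Dz = 2*[3*(-1) - (-6)*(-4)] - 3*[2*(-1) - (-6)*(-1)] + (-12)*[2*(-4) - 3*(-1)]
  = 2*(-27) - 3*(-8) + (-12)*(-5) = 30
x = Dx/D = 75/-15 = -5, y = Dy/D = -30/-15 = 2, z = Dz/D = 30/-15 = -2
Check eq1: (2)(-5) + (3)(2) + (4)(-2) = -12 = -12 ✓
Check eq2: (2)(-5) + (3)(2) + (1)(-2) = -6 = -6 ✓
Check eq3: (-1)(-5) + (-4)(2) + (-1)(-2) = -1 = -1 ✓

x = -5, y = 2, z = -2


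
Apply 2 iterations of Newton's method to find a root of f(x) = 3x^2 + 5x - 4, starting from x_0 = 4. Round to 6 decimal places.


Newton's method: x_(n+1) = x_n - f(x_n)/f'(x_n)
f(x) = 3x^2 + 5x - 4
f'(x) = 6x + 5

Iteration 1:
  f(4.000000) = 64.000000
  f'(4.000000) = 29.000000
  x_1 = 4.000000 - (64.000000)/(29.000000) = 1.793103

Iteration 2:
  f(1.793103) = 14.611177
  f'(1.793103) = 15.758621
  x_2 = 1.793103 - (14.611177)/(15.758621) = 0.865917

x_2 = 0.865917


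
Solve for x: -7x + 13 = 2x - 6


Starting with: -7x + 13 = 2x - 6
Move all x terms to left: (-7 - 2)x = -6 - 13
Simplify: -9x = -19
Divide both sides by -9: x = 19/9

x = 19/9


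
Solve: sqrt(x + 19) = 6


Square both sides: x + 19 = 6^2 = 36
x = 36 - 19 = 17
x = 17
Check: sqrt(1*17 + 19) = sqrt(36) = 6 ✓

x = 17


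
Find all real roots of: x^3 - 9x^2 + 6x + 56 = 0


Let p(x) = x^3 - 9x^2 + 6x + 56. By the rational root theorem (leading coefficient 1), any rational root is an integer divisor of 56: try ±1, ±2, ... in turn.
Test x = 1: value = 54 ≠ 0.
Test x = -1: value = 40 ≠ 0.
Test x = 2: value = 40 ≠ 0.
Test x = -2: value = 0 ✓, so (x + 2) is a factor.
Synthetic division by (x + 2): bring down 1; 1(-2) - 9 = -11; (-11)(-2) + 6 = 28; 28(-2) + 56 = 0 → quotient x^2 - 11x + 28, remainder 0.
Solve the quadratic x^2 - 11x + 28 = 0: discriminant = (-11)^2 - 4(1)(28) = 121 - 112 = 9.
sqrt(9) = 3, so x = (11 ± 3)/2: x = 7 or x = 4.

x = -2, x = 4, x = 7


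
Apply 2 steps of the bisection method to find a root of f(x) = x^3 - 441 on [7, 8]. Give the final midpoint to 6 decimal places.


f(x) = x^3 - 441
f(7) = -98 < 0
f(8) = 71 > 0

Step 1: midpoint = (7.000000 + 8.000000)/2 = 7.500000
  f(7.500000) = -19.125000
  f(mid) < 0, so root is in [7.500000, 8.000000]

Step 2: midpoint = (7.500000 + 8.000000)/2 = 7.750000
  f(7.750000) = 24.484375
  f(mid) > 0, so root is in [7.500000, 7.750000]

midpoint = 7.750000


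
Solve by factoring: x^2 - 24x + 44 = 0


We need two numbers that multiply to 44 and add to -24.
Those numbers are -22 and -2 (since (-22) * (-2) = 44 and (-22) + (-2) = -24).
So x^2 - 24x + 44 = (x - 22)(x - 2) = 0
Setting each factor to zero: x = 22 or x = 2

x = 2, x = 22


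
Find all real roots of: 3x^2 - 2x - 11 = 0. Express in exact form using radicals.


Using the quadratic formula: x = (-b ± sqrt(b^2 - 4ac)) / (2a)
Here a = 3, b = -2, c = -11
Discriminant = b^2 - 4ac = (-2)^2 - 4(3)(-11) = 4 + 132 = 136
Since discriminant = 136 > 0, there are two real roots.
x = (2 ± 2*sqrt(34)) / 6
Simplifying: x = (1 ± sqrt(34)) / 3
Numerically: x ≈ 2.2770 or x ≈ -1.6103

x = (1 + sqrt(34)) / 3 or x = (1 - sqrt(34)) / 3


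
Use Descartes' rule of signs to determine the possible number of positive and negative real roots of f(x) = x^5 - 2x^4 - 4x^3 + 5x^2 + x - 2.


Descartes' rule of signs:

For positive roots, count sign changes in f(x) = x^5 - 2x^4 - 4x^3 + 5x^2 + x - 2:
Signs of coefficients: +, -, -, +, +, -
Number of sign changes: 3
Possible positive real roots: 3, 1

For negative roots, examine f(-x) = -x^5 - 2x^4 + 4x^3 + 5x^2 - x - 2:
Signs of coefficients: -, -, +, +, -, -
Number of sign changes: 2
Possible negative real roots: 2, 0

Positive roots: 3 or 1; Negative roots: 2 or 0


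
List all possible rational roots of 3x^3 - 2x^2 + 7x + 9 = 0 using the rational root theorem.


Rational root theorem: possible roots are ±p/q where:
  p divides the constant term (9): p ∈ {1, 3, 9}
  q divides the leading coefficient (3): q ∈ {1, 3}

All possible rational roots: -9, -3, -1, -1/3, 1/3, 1, 3, 9

-9, -3, -1, -1/3, 1/3, 1, 3, 9


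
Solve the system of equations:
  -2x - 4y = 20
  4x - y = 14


Using Cramer's rule:
Determinant D = (-2)(-1) - (4)(-4) = 2 + 16 = 18
Dx = (20)(-1) - (14)(-4) = -20 + 56 = 36
Dy = (-2)(14) - (4)(20) = -28 - 80 = -108
x = Dx/D = 36/18 = 2
y = Dy/D = -108/18 = -6

x = 2, y = -6


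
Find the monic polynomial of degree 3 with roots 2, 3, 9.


A monic polynomial with roots 2, 3, 9 is:
p(x) = (x - 2)(x - 3)(x - 9)
After multiplying by (x - 2): x - 2
After multiplying by (x - 3): x^2 - 5x + 6
After multiplying by (x - 9): x^3 - 14x^2 + 51x - 54

x^3 - 14x^2 + 51x - 54


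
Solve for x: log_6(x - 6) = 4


Convert to exponential form: x - 6 = 6^4 = 1296
x = 1296 + 6 = 1302
Check: log_6(1302 - 6) = log_6(1296) = log_6(1296) = 4 ✓

x = 1302


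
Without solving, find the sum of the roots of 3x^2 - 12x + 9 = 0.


By Vieta's formulas for ax^2 + bx + c = 0:
  Sum of roots = -b/a
  Product of roots = c/a

Here a = 3, b = -12, c = 9
Sum = -(-12)/3 = 4
Product = 9/3 = 3

Sum = 4


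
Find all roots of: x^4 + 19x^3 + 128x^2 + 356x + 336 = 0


Let p(x) = x^4 + 19x^3 + 128x^2 + 356x + 336. By the rational root theorem (leading coefficient 1), any rational root is an integer divisor of 336: try ±1, ±2, ... in turn.
Test x = 1: value = 840 ≠ 0.
Test x = -1: value = 90 ≠ 0.
Test x = 2: value = 1728 ≠ 0.
Test x = -2: value = 0 ✓, so (x + 2) is a factor.
Synthetic division by (x + 2): bring down 1; 1(-2) + 19 = 17; 17(-2) + 128 = 94; 94(-2) + 356 = 168; 168(-2) + 336 = 0 → quotient x^3 + 17x^2 + 94x + 168, remainder 0.
Continue with the quotient x^3 + 17x^2 + 94x + 168 (candidates must divide 168; re-test x = -2 first in case it repeats).
Test x = -2: value = 40 ≠ 0.
Test x = 3: value = 630 ≠ 0.
Test x = -3: value = 12 ≠ 0.
Test x = 4: value = 880 ≠ 0.
Test x = -4: value = 0 ✓, so (x + 4) is a factor.
Synthetic division by (x + 4): bring down 1; 1(-4) + 17 = 13; 13(-4) + 94 = 42; 42(-4) + 168 = 0 → quotient x^2 + 13x + 42, remainder 0.
Solve the quadratic x^2 + 13x + 42 = 0: discriminant = 13^2 - 4(1)(42) = 169 - 168 = 1.
sqrt(1) = 1, so x = (-13 ± 1)/2: x = -6 or x = -7.
Collecting all roots found:

x = -7, x = -6, x = -4, x = -2


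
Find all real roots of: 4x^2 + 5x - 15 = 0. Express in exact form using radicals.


Using the quadratic formula: x = (-b ± sqrt(b^2 - 4ac)) / (2a)
Here a = 4, b = 5, c = -15
Discriminant = b^2 - 4ac = 5^2 - 4(4)(-15) = 25 + 240 = 265
Since discriminant = 265 > 0, there are two real roots.
x = (-5 ± sqrt(265)) / 8
Numerically: x ≈ 1.4099 or x ≈ -2.6599

x = (-5 + sqrt(265)) / 8 or x = (-5 - sqrt(265)) / 8


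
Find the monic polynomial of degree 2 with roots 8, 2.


A monic polynomial with roots 8, 2 is:
p(x) = (x - 8)(x - 2)
After multiplying by (x - 8): x - 8
After multiplying by (x - 2): x^2 - 10x + 16

x^2 - 10x + 16


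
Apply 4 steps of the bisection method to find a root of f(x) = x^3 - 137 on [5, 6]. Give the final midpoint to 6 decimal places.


f(x) = x^3 - 137
f(5) = -12 < 0
f(6) = 79 > 0

Step 1: midpoint = (5.000000 + 6.000000)/2 = 5.500000
  f(5.500000) = 29.375000
  f(mid) > 0, so root is in [5.000000, 5.500000]

Step 2: midpoint = (5.000000 + 5.500000)/2 = 5.250000
  f(5.250000) = 7.703125
  f(mid) > 0, so root is in [5.000000, 5.250000]

Step 3: midpoint = (5.000000 + 5.250000)/2 = 5.125000
  f(5.125000) = -2.388672
  f(mid) < 0, so root is in [5.125000, 5.250000]

Step 4: midpoint = (5.125000 + 5.250000)/2 = 5.187500
  f(5.187500) = 2.596436
  f(mid) > 0, so root is in [5.125000, 5.187500]

midpoint = 5.187500


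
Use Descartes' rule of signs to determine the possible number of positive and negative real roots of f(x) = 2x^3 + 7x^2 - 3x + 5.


Descartes' rule of signs:

For positive roots, count sign changes in f(x) = 2x^3 + 7x^2 - 3x + 5:
Signs of coefficients: +, +, -, +
Number of sign changes: 2
Possible positive real roots: 2, 0

For negative roots, examine f(-x) = -2x^3 + 7x^2 + 3x + 5:
Signs of coefficients: -, +, +, +
Number of sign changes: 1
Possible negative real roots: 1

Positive roots: 2 or 0; Negative roots: 1


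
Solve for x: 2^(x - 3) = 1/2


Express both sides with the same base.
1/2 = 2^(-1)
Since the bases match, equate exponents: x - 3 = -1
So x = -1 - (-3) = 2

x = 2


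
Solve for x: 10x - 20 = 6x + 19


Starting with: 10x - 20 = 6x + 19
Move all x terms to left: (10 - 6)x = 19 + 20
Simplify: 4x = 39
Divide both sides by 4: x = 39/4

x = 39/4
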